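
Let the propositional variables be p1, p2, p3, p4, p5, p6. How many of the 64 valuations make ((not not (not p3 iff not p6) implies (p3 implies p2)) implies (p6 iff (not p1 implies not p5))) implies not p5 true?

46

Initial set: {(((not not (not p3 iff not p6) implies (p3 implies p2)) implies (p6 iff (not p1 implies not p5))) implies not p5)}.
(((not not (not p3 iff not p6) implies (p3 implies p2)) implies (p6 iff (not p1 implies not p5))) implies not p5): β-rule — branch into not ((not not (not p3 iff not p6) implies (p3 implies p2)) implies (p6 iff (not p1 implies not p5)))  //  not p5.
  branch 1 (add not ((not not (not p3 iff not p6) implies (p3 implies p2)) implies (p6 iff (not p1 implies not p5)))):
    not ((not not (not p3 iff not p6) implies (p3 implies p2)) implies (p6 iff (not p1 implies not p5))): α-rule — add (not not (not p3 iff not p6) implies (p3 implies p2)), not (p6 iff (not p1 implies not p5)).
    (not not (not p3 iff not p6) implies (p3 implies p2)): β-rule — branch into not not not (not p3 iff not p6)  //  (p3 implies p2).
      branch 1.1 (add not not not (not p3 iff not p6)):
        not not not (not p3 iff not p6): drop double negation, giving not (not p3 iff not p6).
        not (p6 iff (not p1 implies not p5)): β-rule — branch into p6, not (not p1 implies not p5)  //  not p6, (not p1 implies not p5).
          branch 1.1.1 (add p6, not (not p1 implies not p5)):
            not (not p1 implies not p5): α-rule — add not p1, not not p5.
            not (not p3 iff not p6): β-rule — branch into not p3, not not p6  //  not not p3, not p6.
              branch 1.1.1.1 (add not p3, not not p6):
                ○ open, literals {p1=0, p3=0, p5=1, p6=1}.
              branch 1.1.1.2 (add not not p3, not p6):
                × closes — contains both p6 and not p6.
          branch 1.1.2 (add not p6, (not p1 implies not p5)):
            not (not p3 iff not p6): β-rule — branch into not p3, not not p6  //  not not p3, not p6.
              branch 1.1.2.1 (add not p3, not not p6):
                × closes — contains both p6 and not p6.
              branch 1.1.2.2 (add not not p3, not p6):
                (not p1 implies not p5): β-rule — branch into not not p1  //  not p5.
                  branch 1.1.2.2.1 (add not not p1):
                    ○ open, literals {p1=1, p3=1, p6=0}.
                  branch 1.1.2.2.2 (add not p5):
                    ○ open, literals {p3=1, p5=0, p6=0}.
      branch 1.2 (add (p3 implies p2)):
        not (p6 iff (not p1 implies not p5)): β-rule — branch into p6, not (not p1 implies not p5)  //  not p6, (not p1 implies not p5).
          branch 1.2.1 (add p6, not (not p1 implies not p5)):
            not (not p1 implies not p5): α-rule — add not p1, not not p5.
            (p3 implies p2): β-rule — branch into not p3  //  p2.
              branch 1.2.1.1 (add not p3):
                ○ open, literals {p1=0, p3=0, p5=1, p6=1}.
              branch 1.2.1.2 (add p2):
                ○ open, literals {p1=0, p2=1, p5=1, p6=1}.
          branch 1.2.2 (add not p6, (not p1 implies not p5)):
            (p3 implies p2): β-rule — branch into not p3  //  p2.
              branch 1.2.2.1 (add not p3):
                (not p1 implies not p5): β-rule — branch into not not p1  //  not p5.
                  branch 1.2.2.1.1 (add not not p1):
                    ○ open, literals {p1=1, p3=0, p6=0}.
                  branch 1.2.2.1.2 (add not p5):
                    ○ open, literals {p3=0, p5=0, p6=0}.
              branch 1.2.2.2 (add p2):
                (not p1 implies not p5): β-rule — branch into not not p1  //  not p5.
                  branch 1.2.2.2.1 (add not not p1):
                    ○ open, literals {p1=1, p2=1, p6=0}.
                  branch 1.2.2.2.2 (add not p5):
                    ○ open, literals {p2=1, p5=0, p6=0}.
  branch 2 (add not p5):
    ○ open, literals {p5=0}.
2 branches closed, 10 open.
Each open branch fixes some atoms; the unmentioned ones are free. Counting distinct full assignments: branch {p1=0, p3=0, p5=1, p6=1} (p2, p4) contributes 4 new; branch {p1=1, p3=1, p6=0} (p2, p4, p5) contributes 8 new; branch {p3=1, p5=0, p6=0} (p1, p2, p4) contributes 4 new; branch {p1=0, p3=0, p5=1, p6=1} (p2, p4) contributes 0 new; branch {p1=0, p2=1, p5=1, p6=1} (p3, p4) contributes 2 new; branch {p1=1, p3=0, p6=0} (p2, p4, p5) contributes 8 new; branch {p3=0, p5=0, p6=0} (p1, p2, p4) contributes 4 new; branch {p1=1, p2=1, p6=0} (p3, p4, p5) contributes 0 new; branch {p2=1, p5=0, p6=0} (p1, p3, p4) contributes 0 new; branch {p5=0} (p1, p2, p3, p4, p6) contributes 16 new. Total: 46.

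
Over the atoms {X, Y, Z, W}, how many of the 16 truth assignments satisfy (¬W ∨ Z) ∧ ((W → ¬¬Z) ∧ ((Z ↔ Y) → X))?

Initial set: {T ((¬W ∨ Z) ∧ ((W → ¬¬Z) ∧ ((Z ↔ Y) → X)))}.
T ((¬W ∨ Z) ∧ ((W → ¬¬Z) ∧ ((Z ↔ Y) → X))): α-rule — add T (¬W ∨ Z), T ((W → ¬¬Z) ∧ ((Z ↔ Y) → X)).
T ((W → ¬¬Z) ∧ ((Z ↔ Y) → X)): α-rule — add T (W → ¬¬Z), T ((Z ↔ Y) → X).
T (¬W ∨ Z): β-rule — branch into T ¬W  //  T Z.
  branch 1 (add T ¬W):
    T (W → ¬¬Z): β-rule — branch into F W  //  T ¬¬Z.
      branch 1.1 (add F W):
        T ((Z ↔ Y) → X): β-rule — branch into F (Z ↔ Y)  //  T X.
          branch 1.1.1 (add F (Z ↔ Y)):
            F (Z ↔ Y): β-rule — branch into T Z, F Y  //  F Z, T Y.
              branch 1.1.1.1 (add T Z, F Y):
                ○ open, literals {W=F, Y=F, Z=T}.
              branch 1.1.1.2 (add F Z, T Y):
                ○ open, literals {W=F, Y=T, Z=F}.
          branch 1.1.2 (add T X):
            ○ open, literals {W=F, X=T}.
      branch 1.2 (add T ¬¬Z):
        T ¬¬Z: drop double negation, giving T Z.
        T ((Z ↔ Y) → X): β-rule — branch into F (Z ↔ Y)  //  T X.
          branch 1.2.1 (add F (Z ↔ Y)):
            F (Z ↔ Y): β-rule — branch into T Z, F Y  //  F Z, T Y.
              branch 1.2.1.1 (add T Z, F Y):
                ○ open, literals {W=F, Y=F, Z=T}.
              branch 1.2.1.2 (add F Z, T Y):
                × closes — contains both Z and ¬Z.
          branch 1.2.2 (add T X):
            ○ open, literals {W=F, X=T, Z=T}.
  branch 2 (add T Z):
    T (W → ¬¬Z): β-rule — branch into F W  //  T ¬¬Z.
      branch 2.1 (add F W):
        T ((Z ↔ Y) → X): β-rule — branch into F (Z ↔ Y)  //  T X.
          branch 2.1.1 (add F (Z ↔ Y)):
            F (Z ↔ Y): β-rule — branch into T Z, F Y  //  F Z, T Y.
              branch 2.1.1.1 (add T Z, F Y):
                ○ open, literals {W=F, Y=F, Z=T}.
              branch 2.1.1.2 (add F Z, T Y):
                × closes — contains both Z and ¬Z.
          branch 2.1.2 (add T X):
            ○ open, literals {W=F, X=T, Z=T}.
      branch 2.2 (add T ¬¬Z):
        T ¬¬Z: drop double negation, giving T Z.
        T ((Z ↔ Y) → X): β-rule — branch into F (Z ↔ Y)  //  T X.
          branch 2.2.1 (add F (Z ↔ Y)):
            F (Z ↔ Y): β-rule — branch into T Z, F Y  //  F Z, T Y.
              branch 2.2.1.1 (add T Z, F Y):
                ○ open, literals {Y=F, Z=T}.
              branch 2.2.1.2 (add F Z, T Y):
                × closes — contains both Z and ¬Z.
          branch 2.2.2 (add T X):
            ○ open, literals {X=T, Z=T}.
3 branches closed, 9 open.
Each open branch fixes some atoms; the unmentioned ones are free. Counting distinct full assignments: branch {W=F, Y=F, Z=T} (X) contributes 2 new; branch {W=F, Y=T, Z=F} (X) contributes 2 new; branch {W=F, X=T} (Y, Z) contributes 2 new; branch {W=F, Y=F, Z=T} (X) contributes 0 new; branch {W=F, X=T, Z=T} (Y) contributes 0 new; branch {W=F, Y=F, Z=T} (X) contributes 0 new; branch {W=F, X=T, Z=T} (Y) contributes 0 new; branch {Y=F, Z=T} (X, W) contributes 2 new; branch {X=T, Z=T} (Y, W) contributes 1 new. Total: 9.

9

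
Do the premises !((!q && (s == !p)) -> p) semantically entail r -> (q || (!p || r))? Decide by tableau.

Initial set: {!((!q && (s == !p)) -> p); !(r -> (q || (!p || r)))}.
!((!q && (s == !p)) -> p): α-rule — add (!q && (s == !p)), !p.
!(r -> (q || (!p || r))): α-rule — add r, !(q || (!p || r)).
(!q && (s == !p)): α-rule — add !q, (s == !p).
!(q || (!p || r)): α-rule — add !q, !(!p || r).
!(!p || r): α-rule — add !!p, !r.
× closes — contains both p and !p.
All 1 branch closes.
Every branch closed, so the premises entail the conclusion.

Yes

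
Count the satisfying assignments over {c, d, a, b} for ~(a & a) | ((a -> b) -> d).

Initial set: {(~(a & a) | ((a -> b) -> d))}.
(~(a & a) | ((a -> b) -> d)): β-rule — branch into ~(a & a)  //  ((a -> b) -> d).
  branch 1 (add ~(a & a)):
    ~(a & a): β-rule — branch into ~a  //  ~a.
      branch 1.1 (add ~a):
        ○ open, literals {a=0}.
      branch 1.2 (add ~a):
        ○ open, literals {a=0}.
  branch 2 (add ((a -> b) -> d)):
    ((a -> b) -> d): β-rule — branch into ~(a -> b)  //  d.
      branch 2.1 (add ~(a -> b)):
        ~(a -> b): α-rule — add a, ~b.
        ○ open, literals {a=1, b=0}.
      branch 2.2 (add d):
        ○ open, literals {d=1}.
0 branches closed, 4 open.
Each open branch fixes some atoms; the unmentioned ones are free. Counting distinct full assignments: branch {a=0} (c, d, b) contributes 8 new; branch {a=0} (c, d, b) contributes 0 new; branch {a=1, b=0} (c, d) contributes 4 new; branch {d=1} (c, a, b) contributes 2 new. Total: 14.

14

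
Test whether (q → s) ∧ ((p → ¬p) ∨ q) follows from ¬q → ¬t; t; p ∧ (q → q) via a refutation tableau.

No

Initial set: {(¬q → ¬t); t; (p ∧ (q → q)); ¬((q → s) ∧ ((p → ¬p) ∨ q))}.
(p ∧ (q → q)): α-rule — add p, (q → q).
(¬q → ¬t): β-rule — branch into ¬¬q  //  ¬t.
  branch 1 (add ¬¬q):
    ¬((q → s) ∧ ((p → ¬p) ∨ q)): β-rule — branch into ¬(q → s)  //  ¬((p → ¬p) ∨ q).
      branch 1.1 (add ¬(q → s)):
        ¬(q → s): α-rule — add q, ¬s.
        (q → q): β-rule — branch into ¬q  //  q.
          branch 1.1.1 (add ¬q):
            × closes — contains both q and ¬q.
          branch 1.1.2 (add q):
            ○ open, literals {p=1, q=1, s=0, t=1}.
      branch 1.2 (add ¬((p → ¬p) ∨ q)):
        ¬((p → ¬p) ∨ q): α-rule — add ¬(p → ¬p), ¬q.
        × closes — contains both q and ¬q.
  branch 2 (add ¬t):
    × closes — contains both t and ¬t.
3 branches closed, 1 open.
An open branch gives a countermodel: p=1, q=1, s=0, t=1 (unmentioned atoms arbitrary); the premises hold there but the conclusion fails.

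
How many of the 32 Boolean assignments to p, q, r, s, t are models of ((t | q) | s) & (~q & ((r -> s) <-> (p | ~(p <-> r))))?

Initial set: {(((t | q) | s) & (~q & ((r -> s) <-> (p | ~(p <-> r)))))}.
(((t | q) | s) & (~q & ((r -> s) <-> (p | ~(p <-> r))))): α-rule — add ((t | q) | s), (~q & ((r -> s) <-> (p | ~(p <-> r)))).
(~q & ((r -> s) <-> (p | ~(p <-> r)))): α-rule — add ~q, ((r -> s) <-> (p | ~(p <-> r))).
((t | q) | s): β-rule — branch into (t | q)  //  s.
  branch 1 (add (t | q)):
    ((r -> s) <-> (p | ~(p <-> r))): β-rule — branch into (r -> s), (p | ~(p <-> r))  //  ~(r -> s), ~(p | ~(p <-> r)).
      branch 1.1 (add (r -> s), (p | ~(p <-> r))):
        (t | q): β-rule — branch into t  //  q.
          branch 1.1.1 (add t):
            (r -> s): β-rule — branch into ~r  //  s.
              branch 1.1.1.1 (add ~r):
                (p | ~(p <-> r)): β-rule — branch into p  //  ~(p <-> r).
                  branch 1.1.1.1.1 (add p):
                    ○ open, literals {p=T, q=F, r=F, t=T}.
                  branch 1.1.1.1.2 (add ~(p <-> r)):
                    ~(p <-> r): β-rule — branch into p, ~r  //  ~p, r.
                      branch 1.1.1.1.2.1 (add p, ~r):
                        ○ open, literals {p=T, q=F, r=F, t=T}.
                      branch 1.1.1.1.2.2 (add ~p, r):
                        × closes — contains both r and ~r.
              branch 1.1.1.2 (add s):
                (p | ~(p <-> r)): β-rule — branch into p  //  ~(p <-> r).
                  branch 1.1.1.2.1 (add p):
                    ○ open, literals {p=T, q=F, s=T, t=T}.
                  branch 1.1.1.2.2 (add ~(p <-> r)):
                    ~(p <-> r): β-rule — branch into p, ~r  //  ~p, r.
                      branch 1.1.1.2.2.1 (add p, ~r):
                        ○ open, literals {p=T, q=F, r=F, s=T, t=T}.
                      branch 1.1.1.2.2.2 (add ~p, r):
                        ○ open, literals {p=F, q=F, r=T, s=T, t=T}.
          branch 1.1.2 (add q):
            × closes — contains both q and ~q.
      branch 1.2 (add ~(r -> s), ~(p | ~(p <-> r))):
        ~(r -> s): α-rule — add r, ~s.
        ~(p | ~(p <-> r)): α-rule — add ~p, ~~(p <-> r).
        (t | q): β-rule — branch into t  //  q.
          branch 1.2.1 (add t):
            ~~(p <-> r): β-rule — branch into p, r  //  ~p, ~r.
              branch 1.2.1.1 (add p, r):
                × closes — contains both p and ~p.
              branch 1.2.1.2 (add ~p, ~r):
                × closes — contains both r and ~r.
          branch 1.2.2 (add q):
            × closes — contains both q and ~q.
  branch 2 (add s):
    ((r -> s) <-> (p | ~(p <-> r))): β-rule — branch into (r -> s), (p | ~(p <-> r))  //  ~(r -> s), ~(p | ~(p <-> r)).
      branch 2.1 (add (r -> s), (p | ~(p <-> r))):
        (r -> s): β-rule — branch into ~r  //  s.
          branch 2.1.1 (add ~r):
            (p | ~(p <-> r)): β-rule — branch into p  //  ~(p <-> r).
              branch 2.1.1.1 (add p):
                ○ open, literals {p=T, q=F, r=F, s=T}.
              branch 2.1.1.2 (add ~(p <-> r)):
                ~(p <-> r): β-rule — branch into p, ~r  //  ~p, r.
                  branch 2.1.1.2.1 (add p, ~r):
                    ○ open, literals {p=T, q=F, r=F, s=T}.
                  branch 2.1.1.2.2 (add ~p, r):
                    × closes — contains both r and ~r.
          branch 2.1.2 (add s):
            (p | ~(p <-> r)): β-rule — branch into p  //  ~(p <-> r).
              branch 2.1.2.1 (add p):
                ○ open, literals {p=T, q=F, s=T}.
              branch 2.1.2.2 (add ~(p <-> r)):
                ~(p <-> r): β-rule — branch into p, ~r  //  ~p, r.
                  branch 2.1.2.2.1 (add p, ~r):
                    ○ open, literals {p=T, q=F, r=F, s=T}.
                  branch 2.1.2.2.2 (add ~p, r):
                    ○ open, literals {p=F, q=F, r=T, s=T}.
      branch 2.2 (add ~(r -> s), ~(p | ~(p <-> r))):
        ~(r -> s): α-rule — add r, ~s.
        × closes — contains both s and ~s.
7 branches closed, 10 open.
Each open branch fixes some atoms; the unmentioned ones are free. Counting distinct full assignments: branch {p=T, q=F, r=F, t=T} (s) contributes 2 new; branch {p=T, q=F, r=F, t=T} (s) contributes 0 new; branch {p=T, q=F, s=T, t=T} (r) contributes 1 new; branch {p=T, q=F, r=F, s=T, t=T} (none free) contributes 0 new; branch {p=F, q=F, r=T, s=T, t=T} (none free) contributes 1 new; branch {p=T, q=F, r=F, s=T} (t) contributes 1 new; branch {p=T, q=F, r=F, s=T} (t) contributes 0 new; branch {p=T, q=F, s=T} (r, t) contributes 1 new; branch {p=T, q=F, r=F, s=T} (t) contributes 0 new; branch {p=F, q=F, r=T, s=T} (t) contributes 1 new. Total: 7.

7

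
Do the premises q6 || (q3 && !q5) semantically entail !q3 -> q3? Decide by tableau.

No

Initial set: {T (q6 || (q3 && !q5)); F (!q3 -> q3)}.
F (!q3 -> q3): α-rule — add T !q3, F q3.
T (q6 || (q3 && !q5)): β-rule — branch into T q6  //  T (q3 && !q5).
  branch 1 (add T q6):
    ○ open, literals {q3=false, q6=true}.
  branch 2 (add T (q3 && !q5)):
    T (q3 && !q5): α-rule — add T q3, T !q5.
    × closes — contains both q3 and !q3.
1 branch closed, 1 open.
An open branch gives a countermodel: q3=false, q6=true (unmentioned atoms arbitrary); the premises hold there but the conclusion fails.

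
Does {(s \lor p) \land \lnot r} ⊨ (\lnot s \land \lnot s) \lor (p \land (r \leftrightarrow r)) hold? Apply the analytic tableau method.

No

Initial set: {T ((s \lor p) \land \lnot r); F ((\lnot s \land \lnot s) \lor (p \land (r \leftrightarrow r)))}.
T ((s \lor p) \land \lnot r): α-rule — add T (s \lor p), T \lnot r.
F ((\lnot s \land \lnot s) \lor (p \land (r \leftrightarrow r))): α-rule — add F (\lnot s \land \lnot s), F (p \land (r \leftrightarrow r)).
T (s \lor p): β-rule — branch into T s  //  T p.
  branch 1 (add T s):
    F (\lnot s \land \lnot s): β-rule — branch into F \lnot s  //  F \lnot s.
      branch 1.1 (add F \lnot s):
        F (p \land (r \leftrightarrow r)): β-rule — branch into F p  //  F (r \leftrightarrow r).
          branch 1.1.1 (add F p):
            ○ open, literals {p=false, r=false, s=true}.
          branch 1.1.2 (add F (r \leftrightarrow r)):
            F (r \leftrightarrow r): β-rule — branch into T r, F r  //  F r, T r.
              branch 1.1.2.1 (add T r, F r):
                × closes — contains both r and \lnot r.
              branch 1.1.2.2 (add F r, T r):
                × closes — contains both r and \lnot r.
      branch 1.2 (add F \lnot s):
        F (p \land (r \leftrightarrow r)): β-rule — branch into F p  //  F (r \leftrightarrow r).
          branch 1.2.1 (add F p):
            ○ open, literals {p=false, r=false, s=true}.
          branch 1.2.2 (add F (r \leftrightarrow r)):
            F (r \leftrightarrow r): β-rule — branch into T r, F r  //  F r, T r.
              branch 1.2.2.1 (add T r, F r):
                × closes — contains both r and \lnot r.
              branch 1.2.2.2 (add F r, T r):
                × closes — contains both r and \lnot r.
  branch 2 (add T p):
    F (\lnot s \land \lnot s): β-rule — branch into F \lnot s  //  F \lnot s.
      branch 2.1 (add F \lnot s):
        F (p \land (r \leftrightarrow r)): β-rule — branch into F p  //  F (r \leftrightarrow r).
          branch 2.1.1 (add F p):
            × closes — contains both p and \lnot p.
          branch 2.1.2 (add F (r \leftrightarrow r)):
            F (r \leftrightarrow r): β-rule — branch into T r, F r  //  F r, T r.
              branch 2.1.2.1 (add T r, F r):
                × closes — contains both r and \lnot r.
              branch 2.1.2.2 (add F r, T r):
                × closes — contains both r and \lnot r.
      branch 2.2 (add F \lnot s):
        F (p \land (r \leftrightarrow r)): β-rule — branch into F p  //  F (r \leftrightarrow r).
          branch 2.2.1 (add F p):
            × closes — contains both p and \lnot p.
          branch 2.2.2 (add F (r \leftrightarrow r)):
            F (r \leftrightarrow r): β-rule — branch into T r, F r  //  F r, T r.
              branch 2.2.2.1 (add T r, F r):
                × closes — contains both r and \lnot r.
              branch 2.2.2.2 (add F r, T r):
                × closes — contains both r and \lnot r.
10 branches closed, 2 open.
An open branch gives a countermodel: p=false, r=false, s=true (unmentioned atoms arbitrary); the premises hold there but the conclusion fails.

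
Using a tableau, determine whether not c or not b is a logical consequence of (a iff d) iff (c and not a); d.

Initial set: {((a iff d) iff (c and not a)); d; not (not c or not b)}.
not (not c or not b): α-rule — add not not c, not not b.
((a iff d) iff (c and not a)): β-rule — branch into (a iff d), (c and not a)  //  not (a iff d), not (c and not a).
  branch 1 (add (a iff d), (c and not a)):
    (c and not a): α-rule — add c, not a.
    (a iff d): β-rule — branch into a, d  //  not a, not d.
      branch 1.1 (add a, d):
        × closes — contains both a and not a.
      branch 1.2 (add not a, not d):
        × closes — contains both d and not d.
  branch 2 (add not (a iff d), not (c and not a)):
    not (a iff d): β-rule — branch into a, not d  //  not a, d.
      branch 2.1 (add a, not d):
        × closes — contains both d and not d.
      branch 2.2 (add not a, d):
        not (c and not a): β-rule — branch into not c  //  not not a.
          branch 2.2.1 (add not c):
            × closes — contains both c and not c.
          branch 2.2.2 (add not not a):
            × closes — contains both a and not a.
All 5 branches close.
Every branch closed, so the premises entail the conclusion.

Yes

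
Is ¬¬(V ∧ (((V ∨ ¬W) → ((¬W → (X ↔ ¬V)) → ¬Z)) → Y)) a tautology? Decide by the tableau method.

Not valid

Assume the negation and expand:
Initial set: {¬¬¬(V ∧ (((V ∨ ¬W) → ((¬W → (X ↔ ¬V)) → ¬Z)) → Y))}.
¬¬¬(V ∧ (((V ∨ ¬W) → ((¬W → (X ↔ ¬V)) → ¬Z)) → Y)): drop double negation, giving ¬(V ∧ (((V ∨ ¬W) → ((¬W → (X ↔ ¬V)) → ¬Z)) → Y)).
¬(V ∧ (((V ∨ ¬W) → ((¬W → (X ↔ ¬V)) → ¬Z)) → Y)): β-rule — branch into ¬V  //  ¬(((V ∨ ¬W) → ((¬W → (X ↔ ¬V)) → ¬Z)) → Y).
  branch 1 (add ¬V):
    ○ open, literals {V=0}.
  branch 2 (add ¬(((V ∨ ¬W) → ((¬W → (X ↔ ¬V)) → ¬Z)) → Y)):
    ¬(((V ∨ ¬W) → ((¬W → (X ↔ ¬V)) → ¬Z)) → Y): α-rule — add ((V ∨ ¬W) → ((¬W → (X ↔ ¬V)) → ¬Z)), ¬Y.
    ((V ∨ ¬W) → ((¬W → (X ↔ ¬V)) → ¬Z)): β-rule — branch into ¬(V ∨ ¬W)  //  ((¬W → (X ↔ ¬V)) → ¬Z).
      branch 2.1 (add ¬(V ∨ ¬W)):
        ¬(V ∨ ¬W): α-rule — add ¬V, ¬¬W.
        ○ open, literals {V=0, W=1, Y=0}.
      branch 2.2 (add ((¬W → (X ↔ ¬V)) → ¬Z)):
        ((¬W → (X ↔ ¬V)) → ¬Z): β-rule — branch into ¬(¬W → (X ↔ ¬V))  //  ¬Z.
          branch 2.2.1 (add ¬(¬W → (X ↔ ¬V))):
            ¬(¬W → (X ↔ ¬V)): α-rule — add ¬W, ¬(X ↔ ¬V).
            ¬(X ↔ ¬V): β-rule — branch into X, ¬¬V  //  ¬X, ¬V.
              branch 2.2.1.1 (add X, ¬¬V):
                ○ open, literals {V=1, W=0, X=1, Y=0}.
              branch 2.2.1.2 (add ¬X, ¬V):
                ○ open, literals {V=0, W=0, X=0, Y=0}.
          branch 2.2.2 (add ¬Z):
            ○ open, literals {Y=0, Z=0}.
0 branches closed, 5 open.
An open branch gives a countermodel: V=0 (unmentioned atoms arbitrary); under it the original formula is false.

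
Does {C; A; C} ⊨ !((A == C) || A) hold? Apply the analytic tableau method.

No

Initial set: {C; A; C; !!((A == C) || A)}.
!!((A == C) || A): β-rule — branch into (A == C)  //  A.
  branch 1 (add (A == C)):
    (A == C): β-rule — branch into A, C  //  !A, !C.
      branch 1.1 (add A, C):
        ○ open, literals {A=1, C=1}.
      branch 1.2 (add !A, !C):
        × closes — contains both A and !A.
  branch 2 (add A):
    ○ open, literals {A=1, C=1}.
1 branch closed, 2 open.
An open branch gives a countermodel: A=1, C=1 (unmentioned atoms arbitrary); the premises hold there but the conclusion fails.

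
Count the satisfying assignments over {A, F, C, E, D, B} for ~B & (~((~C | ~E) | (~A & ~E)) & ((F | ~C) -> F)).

Initial set: {(~B & (~((~C | ~E) | (~A & ~E)) & ((F | ~C) -> F)))}.
(~B & (~((~C | ~E) | (~A & ~E)) & ((F | ~C) -> F))): α-rule — add ~B, (~((~C | ~E) | (~A & ~E)) & ((F | ~C) -> F)).
(~((~C | ~E) | (~A & ~E)) & ((F | ~C) -> F)): α-rule — add ~((~C | ~E) | (~A & ~E)), ((F | ~C) -> F).
~((~C | ~E) | (~A & ~E)): α-rule — add ~(~C | ~E), ~(~A & ~E).
~(~C | ~E): α-rule — add ~~C, ~~E.
((F | ~C) -> F): β-rule — branch into ~(F | ~C)  //  F.
  branch 1 (add ~(F | ~C)):
    ~(F | ~C): α-rule — add ~F, ~~C.
    ~(~A & ~E): β-rule — branch into ~~A  //  ~~E.
      branch 1.1 (add ~~A):
        ○ open, literals {A=T, B=F, C=T, E=T, F=F}.
      branch 1.2 (add ~~E):
        ○ open, literals {B=F, C=T, E=T, F=F}.
  branch 2 (add F):
    ~(~A & ~E): β-rule — branch into ~~A  //  ~~E.
      branch 2.1 (add ~~A):
        ○ open, literals {A=T, B=F, C=T, E=T, F=T}.
      branch 2.2 (add ~~E):
        ○ open, literals {B=F, C=T, E=T, F=T}.
0 branches closed, 4 open.
Each open branch fixes some atoms; the unmentioned ones are free. Counting distinct full assignments: branch {A=T, B=F, C=T, E=T, F=F} (D) contributes 2 new; branch {B=F, C=T, E=T, F=F} (A, D) contributes 2 new; branch {A=T, B=F, C=T, E=T, F=T} (D) contributes 2 new; branch {B=F, C=T, E=T, F=T} (A, D) contributes 2 new. Total: 8.

8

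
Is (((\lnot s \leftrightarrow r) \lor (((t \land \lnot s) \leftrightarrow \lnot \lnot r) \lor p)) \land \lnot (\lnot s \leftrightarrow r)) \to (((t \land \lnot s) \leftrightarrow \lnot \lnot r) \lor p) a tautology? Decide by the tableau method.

Assume the negation and expand:
Initial set: {\lnot ((((\lnot s \leftrightarrow r) \lor (((t \land \lnot s) \leftrightarrow \lnot \lnot r) \lor p)) \land \lnot (\lnot s \leftrightarrow r)) \to (((t \land \lnot s) \leftrightarrow \lnot \lnot r) \lor p))}.
\lnot ((((\lnot s \leftrightarrow r) \lor (((t \land \lnot s) \leftrightarrow \lnot \lnot r) \lor p)) \land \lnot (\lnot s \leftrightarrow r)) \to (((t \land \lnot s) \leftrightarrow \lnot \lnot r) \lor p)): α-rule — add (((\lnot s \leftrightarrow r) \lor (((t \land \lnot s) \leftrightarrow \lnot \lnot r) \lor p)) \land \lnot (\lnot s \leftrightarrow r)), \lnot (((t \land \lnot s) \leftrightarrow \lnot \lnot r) \lor p).
(((\lnot s \leftrightarrow r) \lor (((t \land \lnot s) \leftrightarrow \lnot \lnot r) \lor p)) \land \lnot (\lnot s \leftrightarrow r)): α-rule — add ((\lnot s \leftrightarrow r) \lor (((t \land \lnot s) \leftrightarrow \lnot \lnot r) \lor p)), \lnot (\lnot s \leftrightarrow r).
\lnot (((t \land \lnot s) \leftrightarrow \lnot \lnot r) \lor p): α-rule — add \lnot ((t \land \lnot s) \leftrightarrow \lnot \lnot r), \lnot p.
((\lnot s \leftrightarrow r) \lor (((t \land \lnot s) \leftrightarrow \lnot \lnot r) \lor p)): β-rule — branch into (\lnot s \leftrightarrow r)  //  (((t \land \lnot s) \leftrightarrow \lnot \lnot r) \lor p).
  branch 1 (add (\lnot s \leftrightarrow r)):
    \lnot (\lnot s \leftrightarrow r): β-rule — branch into \lnot s, \lnot r  //  \lnot \lnot s, r.
      branch 1.1 (add \lnot s, \lnot r):
        \lnot ((t \land \lnot s) \leftrightarrow \lnot \lnot r): β-rule — branch into (t \land \lnot s), \lnot \lnot \lnot r  //  \lnot (t \land \lnot s), \lnot \lnot r.
          branch 1.1.1 (add (t \land \lnot s), \lnot \lnot \lnot r):
            (t \land \lnot s): α-rule — add t, \lnot s.
            \lnot \lnot \lnot r: drop double negation, giving \lnot r.
            (\lnot s \leftrightarrow r): β-rule — branch into \lnot s, r  //  \lnot \lnot s, \lnot r.
              branch 1.1.1.1 (add \lnot s, r):
                × closes — contains both r and \lnot r.
              branch 1.1.1.2 (add \lnot \lnot s, \lnot r):
                × closes — contains both s and \lnot s.
          branch 1.1.2 (add \lnot (t \land \lnot s), \lnot \lnot r):
            \lnot \lnot r: drop double negation, giving r.
            × closes — contains both r and \lnot r.
      branch 1.2 (add \lnot \lnot s, r):
        \lnot ((t \land \lnot s) \leftrightarrow \lnot \lnot r): β-rule — branch into (t \land \lnot s), \lnot \lnot \lnot r  //  \lnot (t \land \lnot s), \lnot \lnot r.
          branch 1.2.1 (add (t \land \lnot s), \lnot \lnot \lnot r):
            (t \land \lnot s): α-rule — add t, \lnot s.
            × closes — contains both s and \lnot s.
          branch 1.2.2 (add \lnot (t \land \lnot s), \lnot \lnot r):
            \lnot \lnot r: drop double negation, giving r.
            (\lnot s \leftrightarrow r): β-rule — branch into \lnot s, r  //  \lnot \lnot s, \lnot r.
              branch 1.2.2.1 (add \lnot s, r):
                × closes — contains both s and \lnot s.
              branch 1.2.2.2 (add \lnot \lnot s, \lnot r):
                × closes — contains both r and \lnot r.
  branch 2 (add (((t \land \lnot s) \leftrightarrow \lnot \lnot r) \lor p)):
    \lnot (\lnot s \leftrightarrow r): β-rule — branch into \lnot s, \lnot r  //  \lnot \lnot s, r.
      branch 2.1 (add \lnot s, \lnot r):
        \lnot ((t \land \lnot s) \leftrightarrow \lnot \lnot r): β-rule — branch into (t \land \lnot s), \lnot \lnot \lnot r  //  \lnot (t \land \lnot s), \lnot \lnot r.
          branch 2.1.1 (add (t \land \lnot s), \lnot \lnot \lnot r):
            (t \land \lnot s): α-rule — add t, \lnot s.
            \lnot \lnot \lnot r: drop double negation, giving \lnot r.
            (((t \land \lnot s) \leftrightarrow \lnot \lnot r) \lor p): β-rule — branch into ((t \land \lnot s) \leftrightarrow \lnot \lnot r)  //  p.
              branch 2.1.1.1 (add ((t \land \lnot s) \leftrightarrow \lnot \lnot r)):
                ((t \land \lnot s) \leftrightarrow \lnot \lnot r): β-rule — branch into (t \land \lnot s), \lnot \lnot r  //  \lnot (t \land \lnot s), \lnot \lnot \lnot r.
                  branch 2.1.1.1.1 (add (t \land \lnot s), \lnot \lnot r):
                    (t \land \lnot s): α-rule — add t, \lnot s.
                    \lnot \lnot r: drop double negation, giving r.
                    × closes — contains both r and \lnot r.
                  branch 2.1.1.1.2 (add \lnot (t \land \lnot s), \lnot \lnot \lnot r):
                    \lnot \lnot \lnot r: drop double negation, giving \lnot r.
                    \lnot (t \land \lnot s): β-rule — branch into \lnot t  //  \lnot \lnot s.
                      branch 2.1.1.1.2.1 (add \lnot t):
                        × closes — contains both t and \lnot t.
                      branch 2.1.1.1.2.2 (add \lnot \lnot s):
                        × closes — contains both s and \lnot s.
              branch 2.1.1.2 (add p):
                × closes — contains both p and \lnot p.
          branch 2.1.2 (add \lnot (t \land \lnot s), \lnot \lnot r):
            \lnot \lnot r: drop double negation, giving r.
            × closes — contains both r and \lnot r.
      branch 2.2 (add \lnot \lnot s, r):
        \lnot ((t \land \lnot s) \leftrightarrow \lnot \lnot r): β-rule — branch into (t \land \lnot s), \lnot \lnot \lnot r  //  \lnot (t \land \lnot s), \lnot \lnot r.
          branch 2.2.1 (add (t \land \lnot s), \lnot \lnot \lnot r):
            (t \land \lnot s): α-rule — add t, \lnot s.
            × closes — contains both s and \lnot s.
          branch 2.2.2 (add \lnot (t \land \lnot s), \lnot \lnot r):
            \lnot \lnot r: drop double negation, giving r.
            (((t \land \lnot s) \leftrightarrow \lnot \lnot r) \lor p): β-rule — branch into ((t \land \lnot s) \leftrightarrow \lnot \lnot r)  //  p.
              branch 2.2.2.1 (add ((t \land \lnot s) \leftrightarrow \lnot \lnot r)):
                \lnot (t \land \lnot s): β-rule — branch into \lnot t  //  \lnot \lnot s.
                  branch 2.2.2.1.1 (add \lnot t):
                    ((t \land \lnot s) \leftrightarrow \lnot \lnot r): β-rule — branch into (t \land \lnot s), \lnot \lnot r  //  \lnot (t \land \lnot s), \lnot \lnot \lnot r.
                      branch 2.2.2.1.1.1 (add (t \land \lnot s), \lnot \lnot r):
                        (t \land \lnot s): α-rule — add t, \lnot s.
                        × closes — contains both t and \lnot t.
                      branch 2.2.2.1.1.2 (add \lnot (t \land \lnot s), \lnot \lnot \lnot r):
                        \lnot \lnot \lnot r: drop double negation, giving \lnot r.
                        × closes — contains both r and \lnot r.
                  branch 2.2.2.1.2 (add \lnot \lnot s):
                    ((t \land \lnot s) \leftrightarrow \lnot \lnot r): β-rule — branch into (t \land \lnot s), \lnot \lnot r  //  \lnot (t \land \lnot s), \lnot \lnot \lnot r.
                      branch 2.2.2.1.2.1 (add (t \land \lnot s), \lnot \lnot r):
                        (t \land \lnot s): α-rule — add t, \lnot s.
                        × closes — contains both s and \lnot s.
                      branch 2.2.2.1.2.2 (add \lnot (t \land \lnot s), \lnot \lnot \lnot r):
                        \lnot \lnot \lnot r: drop double negation, giving \lnot r.
                        × closes — contains both r and \lnot r.
              branch 2.2.2.2 (add p):
                × closes — contains both p and \lnot p.
All 17 branches close.
Every branch closed, so the negation is unsatisfiable and the formula is valid.

Valid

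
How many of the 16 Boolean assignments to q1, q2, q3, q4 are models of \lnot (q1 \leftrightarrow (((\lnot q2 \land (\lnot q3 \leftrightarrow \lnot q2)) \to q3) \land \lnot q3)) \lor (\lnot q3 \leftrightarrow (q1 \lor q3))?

Initial set: {(\lnot (q1 \leftrightarrow (((\lnot q2 \land (\lnot q3 \leftrightarrow \lnot q2)) \to q3) \land \lnot q3)) \lor (\lnot q3 \leftrightarrow (q1 \lor q3)))}.
(\lnot (q1 \leftrightarrow (((\lnot q2 \land (\lnot q3 \leftrightarrow \lnot q2)) \to q3) \land \lnot q3)) \lor (\lnot q3 \leftrightarrow (q1 \lor q3))): β-rule — branch into \lnot (q1 \leftrightarrow (((\lnot q2 \land (\lnot q3 \leftrightarrow \lnot q2)) \to q3) \land \lnot q3))  //  (\lnot q3 \leftrightarrow (q1 \lor q3)).
  branch 1 (add \lnot (q1 \leftrightarrow (((\lnot q2 \land (\lnot q3 \leftrightarrow \lnot q2)) \to q3) \land \lnot q3))):
    \lnot (q1 \leftrightarrow (((\lnot q2 \land (\lnot q3 \leftrightarrow \lnot q2)) \to q3) \land \lnot q3)): β-rule — branch into q1, \lnot (((\lnot q2 \land (\lnot q3 \leftrightarrow \lnot q2)) \to q3) \land \lnot q3)  //  \lnot q1, (((\lnot q2 \land (\lnot q3 \leftrightarrow \lnot q2)) \to q3) \land \lnot q3).
      branch 1.1 (add q1, \lnot (((\lnot q2 \land (\lnot q3 \leftrightarrow \lnot q2)) \to q3) \land \lnot q3)):
        \lnot (((\lnot q2 \land (\lnot q3 \leftrightarrow \lnot q2)) \to q3) \land \lnot q3): β-rule — branch into \lnot ((\lnot q2 \land (\lnot q3 \leftrightarrow \lnot q2)) \to q3)  //  \lnot \lnot q3.
          branch 1.1.1 (add \lnot ((\lnot q2 \land (\lnot q3 \leftrightarrow \lnot q2)) \to q3)):
            \lnot ((\lnot q2 \land (\lnot q3 \leftrightarrow \lnot q2)) \to q3): α-rule — add (\lnot q2 \land (\lnot q3 \leftrightarrow \lnot q2)), \lnot q3.
            (\lnot q2 \land (\lnot q3 \leftrightarrow \lnot q2)): α-rule — add \lnot q2, (\lnot q3 \leftrightarrow \lnot q2).
            (\lnot q3 \leftrightarrow \lnot q2): β-rule — branch into \lnot q3, \lnot q2  //  \lnot \lnot q3, \lnot \lnot q2.
              branch 1.1.1.1 (add \lnot q3, \lnot q2):
                ○ open, literals {q1=1, q2=0, q3=0}.
              branch 1.1.1.2 (add \lnot \lnot q3, \lnot \lnot q2):
                × closes — contains both q3 and \lnot q3.
          branch 1.1.2 (add \lnot \lnot q3):
            ○ open, literals {q1=1, q3=1}.
      branch 1.2 (add \lnot q1, (((\lnot q2 \land (\lnot q3 \leftrightarrow \lnot q2)) \to q3) \land \lnot q3)):
        (((\lnot q2 \land (\lnot q3 \leftrightarrow \lnot q2)) \to q3) \land \lnot q3): α-rule — add ((\lnot q2 \land (\lnot q3 \leftrightarrow \lnot q2)) \to q3), \lnot q3.
        ((\lnot q2 \land (\lnot q3 \leftrightarrow \lnot q2)) \to q3): β-rule — branch into \lnot (\lnot q2 \land (\lnot q3 \leftrightarrow \lnot q2))  //  q3.
          branch 1.2.1 (add \lnot (\lnot q2 \land (\lnot q3 \leftrightarrow \lnot q2))):
            \lnot (\lnot q2 \land (\lnot q3 \leftrightarrow \lnot q2)): β-rule — branch into \lnot \lnot q2  //  \lnot (\lnot q3 \leftrightarrow \lnot q2).
              branch 1.2.1.1 (add \lnot \lnot q2):
                ○ open, literals {q1=0, q2=1, q3=0}.
              branch 1.2.1.2 (add \lnot (\lnot q3 \leftrightarrow \lnot q2)):
                \lnot (\lnot q3 \leftrightarrow \lnot q2): β-rule — branch into \lnot q3, \lnot \lnot q2  //  \lnot \lnot q3, \lnot q2.
                  branch 1.2.1.2.1 (add \lnot q3, \lnot \lnot q2):
                    ○ open, literals {q1=0, q2=1, q3=0}.
                  branch 1.2.1.2.2 (add \lnot \lnot q3, \lnot q2):
                    × closes — contains both q3 and \lnot q3.
          branch 1.2.2 (add q3):
            × closes — contains both q3 and \lnot q3.
  branch 2 (add (\lnot q3 \leftrightarrow (q1 \lor q3))):
    (\lnot q3 \leftrightarrow (q1 \lor q3)): β-rule — branch into \lnot q3, (q1 \lor q3)  //  \lnot \lnot q3, \lnot (q1 \lor q3).
      branch 2.1 (add \lnot q3, (q1 \lor q3)):
        (q1 \lor q3): β-rule — branch into q1  //  q3.
          branch 2.1.1 (add q1):
            ○ open, literals {q1=1, q3=0}.
          branch 2.1.2 (add q3):
            × closes — contains both q3 and \lnot q3.
      branch 2.2 (add \lnot \lnot q3, \lnot (q1 \lor q3)):
        \lnot (q1 \lor q3): α-rule — add \lnot q1, \lnot q3.
        × closes — contains both q3 and \lnot q3.
5 branches closed, 5 open.
Each open branch fixes some atoms; the unmentioned ones are free. Counting distinct full assignments: branch {q1=1, q2=0, q3=0} (q4) contributes 2 new; branch {q1=1, q3=1} (q2, q4) contributes 4 new; branch {q1=0, q2=1, q3=0} (q4) contributes 2 new; branch {q1=0, q2=1, q3=0} (q4) contributes 0 new; branch {q1=1, q3=0} (q2, q4) contributes 2 new. Total: 10.

10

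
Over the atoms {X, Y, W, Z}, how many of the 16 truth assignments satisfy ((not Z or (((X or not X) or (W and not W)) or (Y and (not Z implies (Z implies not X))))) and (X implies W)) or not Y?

14

Initial set: {(((not Z or (((X or not X) or (W and not W)) or (Y and (not Z implies (Z implies not X))))) and (X implies W)) or not Y)}.
(((not Z or (((X or not X) or (W and not W)) or (Y and (not Z implies (Z implies not X))))) and (X implies W)) or not Y): β-rule — branch into ((not Z or (((X or not X) or (W and not W)) or (Y and (not Z implies (Z implies not X))))) and (X implies W))  //  not Y.
  branch 1 (add ((not Z or (((X or not X) or (W and not W)) or (Y and (not Z implies (Z implies not X))))) and (X implies W))):
    ((not Z or (((X or not X) or (W and not W)) or (Y and (not Z implies (Z implies not X))))) and (X implies W)): α-rule — add (not Z or (((X or not X) or (W and not W)) or (Y and (not Z implies (Z implies not X))))), (X implies W).
    (not Z or (((X or not X) or (W and not W)) or (Y and (not Z implies (Z implies not X))))): β-rule — branch into not Z  //  (((X or not X) or (W and not W)) or (Y and (not Z implies (Z implies not X)))).
      branch 1.1 (add not Z):
        (X implies W): β-rule — branch into not X  //  W.
          branch 1.1.1 (add not X):
            ○ open, literals {X=0, Z=0}.
          branch 1.1.2 (add W):
            ○ open, literals {W=1, Z=0}.
      branch 1.2 (add (((X or not X) or (W and not W)) or (Y and (not Z implies (Z implies not X))))):
        (X implies W): β-rule — branch into not X  //  W.
          branch 1.2.1 (add not X):
            (((X or not X) or (W and not W)) or (Y and (not Z implies (Z implies not X)))): β-rule — branch into ((X or not X) or (W and not W))  //  (Y and (not Z implies (Z implies not X))).
              branch 1.2.1.1 (add ((X or not X) or (W and not W))):
                ((X or not X) or (W and not W)): β-rule — branch into (X or not X)  //  (W and not W).
                  branch 1.2.1.1.1 (add (X or not X)):
                    (X or not X): β-rule — branch into X  //  not X.
                      branch 1.2.1.1.1.1 (add X):
                        × closes — contains both X and not X.
                      branch 1.2.1.1.1.2 (add not X):
                        ○ open, literals {X=0}.
                  branch 1.2.1.1.2 (add (W and not W)):
                    (W and not W): α-rule — add W, not W.
                    × closes — contains both W and not W.
              branch 1.2.1.2 (add (Y and (not Z implies (Z implies not X)))):
                (Y and (not Z implies (Z implies not X))): α-rule — add Y, (not Z implies (Z implies not X)).
                (not Z implies (Z implies not X)): β-rule — branch into not not Z  //  (Z implies not X).
                  branch 1.2.1.2.1 (add not not Z):
                    ○ open, literals {X=0, Y=1, Z=1}.
                  branch 1.2.1.2.2 (add (Z implies not X)):
                    (Z implies not X): β-rule — branch into not Z  //  not X.
                      branch 1.2.1.2.2.1 (add not Z):
                        ○ open, literals {X=0, Y=1, Z=0}.
                      branch 1.2.1.2.2.2 (add not X):
                        ○ open, literals {X=0, Y=1}.
          branch 1.2.2 (add W):
            (((X or not X) or (W and not W)) or (Y and (not Z implies (Z implies not X)))): β-rule — branch into ((X or not X) or (W and not W))  //  (Y and (not Z implies (Z implies not X))).
              branch 1.2.2.1 (add ((X or not X) or (W and not W))):
                ((X or not X) or (W and not W)): β-rule — branch into (X or not X)  //  (W and not W).
                  branch 1.2.2.1.1 (add (X or not X)):
                    (X or not X): β-rule — branch into X  //  not X.
                      branch 1.2.2.1.1.1 (add X):
                        ○ open, literals {W=1, X=1}.
                      branch 1.2.2.1.1.2 (add not X):
                        ○ open, literals {W=1, X=0}.
                  branch 1.2.2.1.2 (add (W and not W)):
                    (W and not W): α-rule — add W, not W.
                    × closes — contains both W and not W.
              branch 1.2.2.2 (add (Y and (not Z implies (Z implies not X)))):
                (Y and (not Z implies (Z implies not X))): α-rule — add Y, (not Z implies (Z implies not X)).
                (not Z implies (Z implies not X)): β-rule — branch into not not Z  //  (Z implies not X).
                  branch 1.2.2.2.1 (add not not Z):
                    ○ open, literals {W=1, Y=1, Z=1}.
                  branch 1.2.2.2.2 (add (Z implies not X)):
                    (Z implies not X): β-rule — branch into not Z  //  not X.
                      branch 1.2.2.2.2.1 (add not Z):
                        ○ open, literals {W=1, Y=1, Z=0}.
                      branch 1.2.2.2.2.2 (add not X):
                        ○ open, literals {W=1, X=0, Y=1}.
  branch 2 (add not Y):
    ○ open, literals {Y=0}.
3 branches closed, 12 open.
Each open branch fixes some atoms; the unmentioned ones are free. Counting distinct full assignments: branch {X=0, Z=0} (Y, W) contributes 4 new; branch {W=1, Z=0} (X, Y) contributes 2 new; branch {X=0} (Y, W, Z) contributes 4 new; branch {X=0, Y=1, Z=1} (W) contributes 0 new; branch {X=0, Y=1, Z=0} (W) contributes 0 new; branch {X=0, Y=1} (W, Z) contributes 0 new; branch {W=1, X=1} (Y, Z) contributes 2 new; branch {W=1, X=0} (Y, Z) contributes 0 new; branch {W=1, Y=1, Z=1} (X) contributes 0 new; branch {W=1, Y=1, Z=0} (X) contributes 0 new; branch {W=1, X=0, Y=1} (Z) contributes 0 new; branch {Y=0} (X, W, Z) contributes 2 new. Total: 14.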